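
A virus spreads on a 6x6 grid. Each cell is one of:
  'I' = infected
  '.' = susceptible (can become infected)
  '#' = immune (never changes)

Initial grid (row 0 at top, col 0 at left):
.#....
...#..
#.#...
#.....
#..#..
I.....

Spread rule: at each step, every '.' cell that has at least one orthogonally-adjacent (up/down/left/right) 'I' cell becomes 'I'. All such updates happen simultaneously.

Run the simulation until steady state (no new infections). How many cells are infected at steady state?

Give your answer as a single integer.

Step 0 (initial): 1 infected
Step 1: +1 new -> 2 infected
Step 2: +2 new -> 4 infected
Step 3: +3 new -> 7 infected
Step 4: +3 new -> 10 infected
Step 5: +4 new -> 14 infected
Step 6: +5 new -> 19 infected
Step 7: +4 new -> 23 infected
Step 8: +3 new -> 26 infected
Step 9: +2 new -> 28 infected
Step 10: +1 new -> 29 infected
Step 11: +0 new -> 29 infected

Answer: 29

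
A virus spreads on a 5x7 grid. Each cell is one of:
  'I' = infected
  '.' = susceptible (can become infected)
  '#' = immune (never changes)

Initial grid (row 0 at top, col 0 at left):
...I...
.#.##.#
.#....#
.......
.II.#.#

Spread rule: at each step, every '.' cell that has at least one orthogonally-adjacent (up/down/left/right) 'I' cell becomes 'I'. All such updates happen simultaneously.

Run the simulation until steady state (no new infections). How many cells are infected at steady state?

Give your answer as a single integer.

Step 0 (initial): 3 infected
Step 1: +6 new -> 9 infected
Step 2: +6 new -> 15 infected
Step 3: +6 new -> 21 infected
Step 4: +4 new -> 25 infected
Step 5: +2 new -> 27 infected
Step 6: +0 new -> 27 infected

Answer: 27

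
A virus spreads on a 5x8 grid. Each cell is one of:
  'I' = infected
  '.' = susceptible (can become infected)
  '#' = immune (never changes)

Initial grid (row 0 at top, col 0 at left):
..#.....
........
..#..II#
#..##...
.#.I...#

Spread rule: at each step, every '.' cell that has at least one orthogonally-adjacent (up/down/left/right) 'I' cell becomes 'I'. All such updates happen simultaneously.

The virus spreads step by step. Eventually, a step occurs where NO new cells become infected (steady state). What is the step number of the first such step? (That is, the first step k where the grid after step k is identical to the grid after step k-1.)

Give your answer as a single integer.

Step 0 (initial): 3 infected
Step 1: +7 new -> 10 infected
Step 2: +9 new -> 19 infected
Step 3: +4 new -> 23 infected
Step 4: +3 new -> 26 infected
Step 5: +2 new -> 28 infected
Step 6: +2 new -> 30 infected
Step 7: +1 new -> 31 infected
Step 8: +0 new -> 31 infected

Answer: 8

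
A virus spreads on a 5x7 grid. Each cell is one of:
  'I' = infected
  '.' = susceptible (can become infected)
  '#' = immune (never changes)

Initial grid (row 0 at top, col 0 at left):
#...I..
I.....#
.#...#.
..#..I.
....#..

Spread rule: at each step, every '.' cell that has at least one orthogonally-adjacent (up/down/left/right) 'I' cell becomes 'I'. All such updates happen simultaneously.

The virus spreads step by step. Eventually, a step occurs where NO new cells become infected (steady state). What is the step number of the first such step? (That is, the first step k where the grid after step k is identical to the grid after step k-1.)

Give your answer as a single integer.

Answer: 5

Derivation:
Step 0 (initial): 3 infected
Step 1: +8 new -> 11 infected
Step 2: +11 new -> 22 infected
Step 3: +5 new -> 27 infected
Step 4: +2 new -> 29 infected
Step 5: +0 new -> 29 infected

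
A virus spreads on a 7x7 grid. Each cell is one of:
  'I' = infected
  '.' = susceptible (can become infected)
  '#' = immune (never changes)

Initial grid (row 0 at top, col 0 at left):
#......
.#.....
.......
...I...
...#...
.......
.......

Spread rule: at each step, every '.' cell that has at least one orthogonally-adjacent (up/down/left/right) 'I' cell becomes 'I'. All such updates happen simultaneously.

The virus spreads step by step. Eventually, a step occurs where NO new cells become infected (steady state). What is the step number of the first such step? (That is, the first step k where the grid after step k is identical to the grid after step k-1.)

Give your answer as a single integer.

Answer: 7

Derivation:
Step 0 (initial): 1 infected
Step 1: +3 new -> 4 infected
Step 2: +7 new -> 11 infected
Step 3: +11 new -> 22 infected
Step 4: +12 new -> 34 infected
Step 5: +9 new -> 43 infected
Step 6: +3 new -> 46 infected
Step 7: +0 new -> 46 infected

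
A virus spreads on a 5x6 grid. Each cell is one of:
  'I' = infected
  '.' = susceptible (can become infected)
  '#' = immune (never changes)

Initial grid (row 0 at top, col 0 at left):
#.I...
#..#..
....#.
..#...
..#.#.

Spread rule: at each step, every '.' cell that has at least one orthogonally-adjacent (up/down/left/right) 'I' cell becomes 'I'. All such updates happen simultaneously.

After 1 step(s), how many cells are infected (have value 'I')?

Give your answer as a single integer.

Step 0 (initial): 1 infected
Step 1: +3 new -> 4 infected

Answer: 4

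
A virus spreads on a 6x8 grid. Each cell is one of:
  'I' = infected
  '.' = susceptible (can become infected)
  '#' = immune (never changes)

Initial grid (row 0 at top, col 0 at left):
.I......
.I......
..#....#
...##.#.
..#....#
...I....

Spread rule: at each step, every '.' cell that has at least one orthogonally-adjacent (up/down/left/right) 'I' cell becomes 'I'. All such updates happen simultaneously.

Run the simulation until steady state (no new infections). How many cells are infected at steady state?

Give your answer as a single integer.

Step 0 (initial): 3 infected
Step 1: +8 new -> 11 infected
Step 2: +7 new -> 18 infected
Step 3: +9 new -> 27 infected
Step 4: +7 new -> 34 infected
Step 5: +3 new -> 37 infected
Step 6: +3 new -> 40 infected
Step 7: +0 new -> 40 infected

Answer: 40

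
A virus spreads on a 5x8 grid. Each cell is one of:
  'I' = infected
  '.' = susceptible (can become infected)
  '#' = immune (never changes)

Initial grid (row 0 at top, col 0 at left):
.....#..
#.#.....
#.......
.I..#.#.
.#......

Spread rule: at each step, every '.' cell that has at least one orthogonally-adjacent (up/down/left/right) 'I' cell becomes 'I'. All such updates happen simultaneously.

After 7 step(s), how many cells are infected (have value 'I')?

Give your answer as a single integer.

Step 0 (initial): 1 infected
Step 1: +3 new -> 4 infected
Step 2: +5 new -> 9 infected
Step 3: +3 new -> 12 infected
Step 4: +5 new -> 17 infected
Step 5: +4 new -> 21 infected
Step 6: +5 new -> 26 infected
Step 7: +3 new -> 29 infected

Answer: 29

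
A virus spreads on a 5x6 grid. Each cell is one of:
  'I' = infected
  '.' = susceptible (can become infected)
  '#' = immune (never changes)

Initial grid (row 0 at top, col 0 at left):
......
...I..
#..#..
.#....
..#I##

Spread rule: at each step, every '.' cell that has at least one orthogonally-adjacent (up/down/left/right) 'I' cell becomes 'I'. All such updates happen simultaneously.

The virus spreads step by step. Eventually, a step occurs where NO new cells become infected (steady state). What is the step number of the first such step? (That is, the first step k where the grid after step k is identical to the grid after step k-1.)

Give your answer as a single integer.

Answer: 5

Derivation:
Step 0 (initial): 2 infected
Step 1: +4 new -> 6 infected
Step 2: +8 new -> 14 infected
Step 3: +6 new -> 20 infected
Step 4: +1 new -> 21 infected
Step 5: +0 new -> 21 infected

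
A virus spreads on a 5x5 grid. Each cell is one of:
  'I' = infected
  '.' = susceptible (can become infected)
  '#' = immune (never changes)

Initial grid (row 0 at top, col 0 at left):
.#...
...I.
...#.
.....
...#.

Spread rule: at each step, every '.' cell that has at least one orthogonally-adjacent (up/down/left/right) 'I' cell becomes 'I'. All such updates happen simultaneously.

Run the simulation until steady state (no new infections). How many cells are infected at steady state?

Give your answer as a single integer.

Answer: 22

Derivation:
Step 0 (initial): 1 infected
Step 1: +3 new -> 4 infected
Step 2: +5 new -> 9 infected
Step 3: +4 new -> 13 infected
Step 4: +6 new -> 19 infected
Step 5: +2 new -> 21 infected
Step 6: +1 new -> 22 infected
Step 7: +0 new -> 22 infected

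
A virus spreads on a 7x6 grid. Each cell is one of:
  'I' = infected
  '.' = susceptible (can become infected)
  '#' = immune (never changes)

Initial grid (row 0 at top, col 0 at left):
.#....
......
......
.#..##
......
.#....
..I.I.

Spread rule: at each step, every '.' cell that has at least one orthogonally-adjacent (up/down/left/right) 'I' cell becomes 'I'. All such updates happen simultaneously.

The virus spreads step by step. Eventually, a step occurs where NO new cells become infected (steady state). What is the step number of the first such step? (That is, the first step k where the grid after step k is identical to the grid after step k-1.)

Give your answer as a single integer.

Step 0 (initial): 2 infected
Step 1: +5 new -> 7 infected
Step 2: +5 new -> 12 infected
Step 3: +5 new -> 17 infected
Step 4: +3 new -> 20 infected
Step 5: +4 new -> 24 infected
Step 6: +5 new -> 29 infected
Step 7: +4 new -> 33 infected
Step 8: +3 new -> 36 infected
Step 9: +1 new -> 37 infected
Step 10: +0 new -> 37 infected

Answer: 10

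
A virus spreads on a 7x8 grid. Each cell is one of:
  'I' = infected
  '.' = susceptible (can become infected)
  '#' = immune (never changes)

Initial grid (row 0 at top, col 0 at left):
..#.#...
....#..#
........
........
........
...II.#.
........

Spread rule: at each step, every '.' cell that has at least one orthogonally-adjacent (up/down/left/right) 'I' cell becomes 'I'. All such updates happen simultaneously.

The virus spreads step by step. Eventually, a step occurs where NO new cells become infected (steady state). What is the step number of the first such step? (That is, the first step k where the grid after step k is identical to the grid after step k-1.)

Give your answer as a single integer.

Step 0 (initial): 2 infected
Step 1: +6 new -> 8 infected
Step 2: +7 new -> 15 infected
Step 3: +9 new -> 24 infected
Step 4: +9 new -> 33 infected
Step 5: +8 new -> 41 infected
Step 6: +5 new -> 46 infected
Step 7: +3 new -> 49 infected
Step 8: +2 new -> 51 infected
Step 9: +0 new -> 51 infected

Answer: 9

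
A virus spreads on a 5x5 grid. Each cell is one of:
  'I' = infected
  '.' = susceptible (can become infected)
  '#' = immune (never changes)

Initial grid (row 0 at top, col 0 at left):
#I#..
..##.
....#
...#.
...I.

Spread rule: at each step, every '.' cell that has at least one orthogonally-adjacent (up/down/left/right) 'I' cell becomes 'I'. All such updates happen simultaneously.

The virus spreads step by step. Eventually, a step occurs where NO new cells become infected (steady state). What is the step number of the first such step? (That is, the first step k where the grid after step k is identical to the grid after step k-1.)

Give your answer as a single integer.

Step 0 (initial): 2 infected
Step 1: +3 new -> 5 infected
Step 2: +5 new -> 10 infected
Step 3: +4 new -> 14 infected
Step 4: +2 new -> 16 infected
Step 5: +0 new -> 16 infected

Answer: 5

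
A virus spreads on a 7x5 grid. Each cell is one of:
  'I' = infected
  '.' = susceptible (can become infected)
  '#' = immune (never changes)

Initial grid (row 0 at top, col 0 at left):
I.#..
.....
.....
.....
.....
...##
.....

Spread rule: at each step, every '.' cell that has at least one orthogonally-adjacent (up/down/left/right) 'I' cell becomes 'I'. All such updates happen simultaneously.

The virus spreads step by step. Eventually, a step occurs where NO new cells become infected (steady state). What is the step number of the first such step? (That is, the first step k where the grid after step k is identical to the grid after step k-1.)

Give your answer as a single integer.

Answer: 11

Derivation:
Step 0 (initial): 1 infected
Step 1: +2 new -> 3 infected
Step 2: +2 new -> 5 infected
Step 3: +3 new -> 8 infected
Step 4: +4 new -> 12 infected
Step 5: +6 new -> 18 infected
Step 6: +6 new -> 24 infected
Step 7: +4 new -> 28 infected
Step 8: +2 new -> 30 infected
Step 9: +1 new -> 31 infected
Step 10: +1 new -> 32 infected
Step 11: +0 new -> 32 infected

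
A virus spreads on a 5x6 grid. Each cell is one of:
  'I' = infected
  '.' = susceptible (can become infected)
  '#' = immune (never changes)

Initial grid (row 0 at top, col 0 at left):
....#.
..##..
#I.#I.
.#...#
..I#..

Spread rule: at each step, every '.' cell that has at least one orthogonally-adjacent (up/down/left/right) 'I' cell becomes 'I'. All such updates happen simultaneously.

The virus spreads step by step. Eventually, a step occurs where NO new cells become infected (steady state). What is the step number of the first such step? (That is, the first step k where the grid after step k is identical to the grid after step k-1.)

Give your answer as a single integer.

Step 0 (initial): 3 infected
Step 1: +7 new -> 10 infected
Step 2: +6 new -> 16 infected
Step 3: +5 new -> 21 infected
Step 4: +1 new -> 22 infected
Step 5: +0 new -> 22 infected

Answer: 5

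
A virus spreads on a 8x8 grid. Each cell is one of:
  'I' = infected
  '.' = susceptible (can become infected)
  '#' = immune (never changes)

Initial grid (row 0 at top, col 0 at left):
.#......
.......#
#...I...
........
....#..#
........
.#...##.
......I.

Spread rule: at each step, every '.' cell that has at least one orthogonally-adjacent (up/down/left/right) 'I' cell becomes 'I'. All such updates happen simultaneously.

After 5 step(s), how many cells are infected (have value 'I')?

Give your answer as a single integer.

Step 0 (initial): 2 infected
Step 1: +6 new -> 8 infected
Step 2: +9 new -> 17 infected
Step 3: +13 new -> 30 infected
Step 4: +13 new -> 43 infected
Step 5: +7 new -> 50 infected

Answer: 50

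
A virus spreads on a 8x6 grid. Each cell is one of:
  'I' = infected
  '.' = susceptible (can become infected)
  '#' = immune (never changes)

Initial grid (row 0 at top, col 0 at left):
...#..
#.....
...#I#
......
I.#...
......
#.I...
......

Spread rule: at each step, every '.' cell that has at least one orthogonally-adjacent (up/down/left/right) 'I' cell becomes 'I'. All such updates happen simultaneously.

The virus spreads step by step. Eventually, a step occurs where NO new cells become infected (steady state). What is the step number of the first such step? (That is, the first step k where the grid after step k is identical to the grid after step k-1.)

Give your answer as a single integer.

Answer: 7

Derivation:
Step 0 (initial): 3 infected
Step 1: +9 new -> 12 infected
Step 2: +13 new -> 25 infected
Step 3: +10 new -> 35 infected
Step 4: +5 new -> 40 infected
Step 5: +1 new -> 41 infected
Step 6: +1 new -> 42 infected
Step 7: +0 new -> 42 infected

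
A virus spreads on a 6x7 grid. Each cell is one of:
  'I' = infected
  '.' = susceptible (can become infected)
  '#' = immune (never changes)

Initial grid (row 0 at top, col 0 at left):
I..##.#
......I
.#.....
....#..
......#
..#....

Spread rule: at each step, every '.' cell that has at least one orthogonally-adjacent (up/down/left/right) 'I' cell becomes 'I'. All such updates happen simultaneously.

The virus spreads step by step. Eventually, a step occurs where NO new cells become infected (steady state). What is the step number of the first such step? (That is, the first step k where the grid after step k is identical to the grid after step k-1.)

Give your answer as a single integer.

Answer: 8

Derivation:
Step 0 (initial): 2 infected
Step 1: +4 new -> 6 infected
Step 2: +7 new -> 13 infected
Step 3: +5 new -> 18 infected
Step 4: +5 new -> 23 infected
Step 5: +6 new -> 29 infected
Step 6: +5 new -> 34 infected
Step 7: +1 new -> 35 infected
Step 8: +0 new -> 35 infected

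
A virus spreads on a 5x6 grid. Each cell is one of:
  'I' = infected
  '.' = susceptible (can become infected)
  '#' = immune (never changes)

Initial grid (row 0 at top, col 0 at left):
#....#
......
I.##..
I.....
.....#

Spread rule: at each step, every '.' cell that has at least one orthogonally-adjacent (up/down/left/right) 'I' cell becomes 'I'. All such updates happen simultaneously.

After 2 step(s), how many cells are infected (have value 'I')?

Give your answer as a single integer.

Answer: 9

Derivation:
Step 0 (initial): 2 infected
Step 1: +4 new -> 6 infected
Step 2: +3 new -> 9 infected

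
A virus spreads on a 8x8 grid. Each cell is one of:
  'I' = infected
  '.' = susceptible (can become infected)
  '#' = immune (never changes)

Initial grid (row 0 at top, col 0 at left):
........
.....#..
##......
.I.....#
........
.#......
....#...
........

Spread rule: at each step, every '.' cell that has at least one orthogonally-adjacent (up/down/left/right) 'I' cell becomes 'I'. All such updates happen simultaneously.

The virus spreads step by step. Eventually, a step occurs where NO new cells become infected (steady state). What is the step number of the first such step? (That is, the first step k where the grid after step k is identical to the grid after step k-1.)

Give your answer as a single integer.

Step 0 (initial): 1 infected
Step 1: +3 new -> 4 infected
Step 2: +4 new -> 8 infected
Step 3: +6 new -> 14 infected
Step 4: +9 new -> 23 infected
Step 5: +12 new -> 35 infected
Step 6: +7 new -> 42 infected
Step 7: +7 new -> 49 infected
Step 8: +5 new -> 54 infected
Step 9: +3 new -> 57 infected
Step 10: +1 new -> 58 infected
Step 11: +0 new -> 58 infected

Answer: 11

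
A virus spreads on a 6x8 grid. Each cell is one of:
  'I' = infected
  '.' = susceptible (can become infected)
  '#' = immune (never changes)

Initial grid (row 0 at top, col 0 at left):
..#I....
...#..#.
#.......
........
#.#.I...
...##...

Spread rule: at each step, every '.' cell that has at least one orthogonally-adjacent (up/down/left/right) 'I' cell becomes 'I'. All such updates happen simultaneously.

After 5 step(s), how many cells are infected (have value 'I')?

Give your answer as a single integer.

Step 0 (initial): 2 infected
Step 1: +4 new -> 6 infected
Step 2: +7 new -> 13 infected
Step 3: +8 new -> 21 infected
Step 4: +6 new -> 27 infected
Step 5: +6 new -> 33 infected

Answer: 33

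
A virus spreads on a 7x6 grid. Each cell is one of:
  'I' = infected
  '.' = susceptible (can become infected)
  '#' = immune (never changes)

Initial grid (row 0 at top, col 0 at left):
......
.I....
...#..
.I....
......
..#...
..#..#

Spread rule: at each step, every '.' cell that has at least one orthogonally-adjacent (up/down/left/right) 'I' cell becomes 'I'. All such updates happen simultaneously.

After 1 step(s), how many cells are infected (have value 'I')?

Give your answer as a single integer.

Answer: 9

Derivation:
Step 0 (initial): 2 infected
Step 1: +7 new -> 9 infected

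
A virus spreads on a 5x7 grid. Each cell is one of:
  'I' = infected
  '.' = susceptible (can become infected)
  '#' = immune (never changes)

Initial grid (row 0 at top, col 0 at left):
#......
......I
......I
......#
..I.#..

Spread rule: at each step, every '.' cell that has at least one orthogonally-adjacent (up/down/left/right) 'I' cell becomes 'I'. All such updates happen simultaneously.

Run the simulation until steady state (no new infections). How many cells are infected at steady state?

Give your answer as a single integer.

Step 0 (initial): 3 infected
Step 1: +6 new -> 9 infected
Step 2: +8 new -> 17 infected
Step 3: +8 new -> 25 infected
Step 4: +5 new -> 30 infected
Step 5: +2 new -> 32 infected
Step 6: +0 new -> 32 infected

Answer: 32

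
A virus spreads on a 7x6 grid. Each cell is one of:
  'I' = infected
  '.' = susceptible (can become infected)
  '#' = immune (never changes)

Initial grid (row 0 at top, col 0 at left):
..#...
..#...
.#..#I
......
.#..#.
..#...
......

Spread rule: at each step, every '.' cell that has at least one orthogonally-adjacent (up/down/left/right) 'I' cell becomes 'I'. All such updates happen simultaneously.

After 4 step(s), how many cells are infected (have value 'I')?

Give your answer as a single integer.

Answer: 17

Derivation:
Step 0 (initial): 1 infected
Step 1: +2 new -> 3 infected
Step 2: +4 new -> 7 infected
Step 3: +4 new -> 11 infected
Step 4: +6 new -> 17 infected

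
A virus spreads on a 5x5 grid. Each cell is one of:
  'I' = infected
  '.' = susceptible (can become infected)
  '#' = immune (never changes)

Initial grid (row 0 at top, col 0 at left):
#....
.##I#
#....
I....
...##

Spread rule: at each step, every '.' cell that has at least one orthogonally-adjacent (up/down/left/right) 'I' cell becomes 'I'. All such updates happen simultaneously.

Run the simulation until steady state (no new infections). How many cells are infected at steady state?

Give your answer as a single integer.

Step 0 (initial): 2 infected
Step 1: +4 new -> 6 infected
Step 2: +8 new -> 14 infected
Step 3: +3 new -> 17 infected
Step 4: +0 new -> 17 infected

Answer: 17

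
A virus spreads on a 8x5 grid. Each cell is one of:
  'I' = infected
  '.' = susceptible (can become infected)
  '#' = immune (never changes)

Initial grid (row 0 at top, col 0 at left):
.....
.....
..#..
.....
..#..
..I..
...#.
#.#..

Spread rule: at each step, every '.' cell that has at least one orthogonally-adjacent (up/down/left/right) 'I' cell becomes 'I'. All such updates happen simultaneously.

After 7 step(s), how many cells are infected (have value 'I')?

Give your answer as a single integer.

Step 0 (initial): 1 infected
Step 1: +3 new -> 4 infected
Step 2: +5 new -> 9 infected
Step 3: +7 new -> 16 infected
Step 4: +6 new -> 22 infected
Step 5: +5 new -> 27 infected
Step 6: +5 new -> 32 infected
Step 7: +3 new -> 35 infected

Answer: 35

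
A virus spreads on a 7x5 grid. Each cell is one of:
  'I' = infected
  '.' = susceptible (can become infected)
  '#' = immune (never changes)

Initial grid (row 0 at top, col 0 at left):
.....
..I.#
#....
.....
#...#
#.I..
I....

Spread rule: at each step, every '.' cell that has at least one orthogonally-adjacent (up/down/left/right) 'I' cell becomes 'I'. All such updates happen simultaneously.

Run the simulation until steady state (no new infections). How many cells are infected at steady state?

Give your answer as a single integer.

Answer: 30

Derivation:
Step 0 (initial): 3 infected
Step 1: +9 new -> 12 infected
Step 2: +10 new -> 22 infected
Step 3: +6 new -> 28 infected
Step 4: +2 new -> 30 infected
Step 5: +0 new -> 30 infected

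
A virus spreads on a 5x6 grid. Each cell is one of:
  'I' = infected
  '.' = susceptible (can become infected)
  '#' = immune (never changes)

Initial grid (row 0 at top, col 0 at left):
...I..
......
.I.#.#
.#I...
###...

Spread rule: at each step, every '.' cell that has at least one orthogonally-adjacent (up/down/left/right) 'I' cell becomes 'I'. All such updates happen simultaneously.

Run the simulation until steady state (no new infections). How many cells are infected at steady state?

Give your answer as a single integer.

Answer: 24

Derivation:
Step 0 (initial): 3 infected
Step 1: +7 new -> 10 infected
Step 2: +8 new -> 18 infected
Step 3: +5 new -> 23 infected
Step 4: +1 new -> 24 infected
Step 5: +0 new -> 24 infected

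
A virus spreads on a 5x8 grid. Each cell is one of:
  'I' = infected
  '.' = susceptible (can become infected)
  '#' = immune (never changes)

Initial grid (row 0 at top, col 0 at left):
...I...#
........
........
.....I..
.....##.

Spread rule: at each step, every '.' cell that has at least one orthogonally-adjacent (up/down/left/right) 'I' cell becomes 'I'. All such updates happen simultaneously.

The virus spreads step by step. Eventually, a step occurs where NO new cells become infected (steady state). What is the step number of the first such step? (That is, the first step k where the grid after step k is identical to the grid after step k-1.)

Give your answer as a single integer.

Answer: 7

Derivation:
Step 0 (initial): 2 infected
Step 1: +6 new -> 8 infected
Step 2: +11 new -> 19 infected
Step 3: +9 new -> 28 infected
Step 4: +5 new -> 33 infected
Step 5: +3 new -> 36 infected
Step 6: +1 new -> 37 infected
Step 7: +0 new -> 37 infected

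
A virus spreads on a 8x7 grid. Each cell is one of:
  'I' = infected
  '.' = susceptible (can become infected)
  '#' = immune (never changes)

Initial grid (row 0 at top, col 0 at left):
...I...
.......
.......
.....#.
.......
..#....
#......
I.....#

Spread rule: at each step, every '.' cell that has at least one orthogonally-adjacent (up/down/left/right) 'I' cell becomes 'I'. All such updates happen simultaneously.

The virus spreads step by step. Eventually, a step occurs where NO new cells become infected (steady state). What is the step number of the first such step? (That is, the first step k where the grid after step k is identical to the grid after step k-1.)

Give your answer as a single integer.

Answer: 9

Derivation:
Step 0 (initial): 2 infected
Step 1: +4 new -> 6 infected
Step 2: +7 new -> 13 infected
Step 3: +10 new -> 23 infected
Step 4: +11 new -> 34 infected
Step 5: +9 new -> 43 infected
Step 6: +5 new -> 48 infected
Step 7: +3 new -> 51 infected
Step 8: +1 new -> 52 infected
Step 9: +0 new -> 52 infected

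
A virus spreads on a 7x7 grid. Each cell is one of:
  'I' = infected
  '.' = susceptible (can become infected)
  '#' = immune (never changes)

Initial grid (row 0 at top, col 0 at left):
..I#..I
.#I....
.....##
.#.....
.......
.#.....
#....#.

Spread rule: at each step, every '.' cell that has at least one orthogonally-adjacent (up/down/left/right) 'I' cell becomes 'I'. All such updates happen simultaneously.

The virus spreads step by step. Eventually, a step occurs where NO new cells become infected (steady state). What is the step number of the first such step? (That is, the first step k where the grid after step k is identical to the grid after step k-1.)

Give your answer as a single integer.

Answer: 10

Derivation:
Step 0 (initial): 3 infected
Step 1: +5 new -> 8 infected
Step 2: +7 new -> 15 infected
Step 3: +5 new -> 20 infected
Step 4: +5 new -> 25 infected
Step 5: +5 new -> 30 infected
Step 6: +6 new -> 36 infected
Step 7: +3 new -> 39 infected
Step 8: +1 new -> 40 infected
Step 9: +1 new -> 41 infected
Step 10: +0 new -> 41 infected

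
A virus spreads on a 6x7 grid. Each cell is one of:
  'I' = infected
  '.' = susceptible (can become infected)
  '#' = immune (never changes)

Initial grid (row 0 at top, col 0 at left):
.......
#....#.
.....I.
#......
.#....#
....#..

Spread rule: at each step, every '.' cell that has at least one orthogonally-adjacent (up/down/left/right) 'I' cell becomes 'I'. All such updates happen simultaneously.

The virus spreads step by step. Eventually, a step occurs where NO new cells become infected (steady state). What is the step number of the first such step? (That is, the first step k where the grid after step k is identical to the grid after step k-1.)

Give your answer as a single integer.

Step 0 (initial): 1 infected
Step 1: +3 new -> 4 infected
Step 2: +6 new -> 10 infected
Step 3: +7 new -> 17 infected
Step 4: +7 new -> 24 infected
Step 5: +6 new -> 30 infected
Step 6: +2 new -> 32 infected
Step 7: +2 new -> 34 infected
Step 8: +1 new -> 35 infected
Step 9: +1 new -> 36 infected
Step 10: +0 new -> 36 infected

Answer: 10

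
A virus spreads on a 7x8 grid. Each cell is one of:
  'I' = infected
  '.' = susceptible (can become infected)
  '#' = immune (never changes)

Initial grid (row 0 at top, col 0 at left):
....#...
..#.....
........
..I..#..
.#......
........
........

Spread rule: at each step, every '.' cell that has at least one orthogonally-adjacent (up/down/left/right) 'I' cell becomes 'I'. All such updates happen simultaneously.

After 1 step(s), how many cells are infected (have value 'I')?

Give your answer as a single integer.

Answer: 5

Derivation:
Step 0 (initial): 1 infected
Step 1: +4 new -> 5 infected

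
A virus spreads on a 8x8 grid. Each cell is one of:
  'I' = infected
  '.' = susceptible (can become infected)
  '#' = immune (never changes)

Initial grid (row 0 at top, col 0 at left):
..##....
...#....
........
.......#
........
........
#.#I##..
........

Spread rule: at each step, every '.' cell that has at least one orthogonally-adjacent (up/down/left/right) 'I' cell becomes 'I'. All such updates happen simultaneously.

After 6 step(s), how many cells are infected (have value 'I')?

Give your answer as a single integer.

Answer: 42

Derivation:
Step 0 (initial): 1 infected
Step 1: +2 new -> 3 infected
Step 2: +5 new -> 8 infected
Step 3: +7 new -> 15 infected
Step 4: +10 new -> 25 infected
Step 5: +9 new -> 34 infected
Step 6: +8 new -> 42 infected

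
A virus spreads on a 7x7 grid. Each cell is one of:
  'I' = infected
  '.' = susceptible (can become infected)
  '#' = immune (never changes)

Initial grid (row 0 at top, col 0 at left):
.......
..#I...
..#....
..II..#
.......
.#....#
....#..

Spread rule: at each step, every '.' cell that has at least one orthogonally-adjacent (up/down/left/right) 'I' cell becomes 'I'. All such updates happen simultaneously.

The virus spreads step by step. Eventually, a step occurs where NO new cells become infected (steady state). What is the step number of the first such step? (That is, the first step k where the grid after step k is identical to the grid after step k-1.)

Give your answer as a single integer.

Answer: 7

Derivation:
Step 0 (initial): 3 infected
Step 1: +7 new -> 10 infected
Step 2: +11 new -> 21 infected
Step 3: +11 new -> 32 infected
Step 4: +8 new -> 40 infected
Step 5: +2 new -> 42 infected
Step 6: +1 new -> 43 infected
Step 7: +0 new -> 43 infected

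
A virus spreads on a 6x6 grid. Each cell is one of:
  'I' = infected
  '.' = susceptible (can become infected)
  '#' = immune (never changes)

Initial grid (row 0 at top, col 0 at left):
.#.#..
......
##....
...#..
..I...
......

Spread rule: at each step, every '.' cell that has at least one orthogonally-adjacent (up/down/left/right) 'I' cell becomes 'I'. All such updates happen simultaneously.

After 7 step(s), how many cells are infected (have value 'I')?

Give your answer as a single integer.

Step 0 (initial): 1 infected
Step 1: +4 new -> 5 infected
Step 2: +6 new -> 11 infected
Step 3: +7 new -> 18 infected
Step 4: +6 new -> 24 infected
Step 5: +3 new -> 27 infected
Step 6: +3 new -> 30 infected
Step 7: +1 new -> 31 infected

Answer: 31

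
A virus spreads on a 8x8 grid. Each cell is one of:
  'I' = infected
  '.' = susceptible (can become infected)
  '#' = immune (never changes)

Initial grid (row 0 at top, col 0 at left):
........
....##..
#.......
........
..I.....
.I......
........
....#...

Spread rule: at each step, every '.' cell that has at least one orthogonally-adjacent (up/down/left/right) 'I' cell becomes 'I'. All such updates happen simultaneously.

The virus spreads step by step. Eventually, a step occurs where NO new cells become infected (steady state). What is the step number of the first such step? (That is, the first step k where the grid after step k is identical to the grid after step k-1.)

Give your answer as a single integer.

Answer: 10

Derivation:
Step 0 (initial): 2 infected
Step 1: +6 new -> 8 infected
Step 2: +9 new -> 17 infected
Step 3: +10 new -> 27 infected
Step 4: +9 new -> 36 infected
Step 5: +8 new -> 44 infected
Step 6: +7 new -> 51 infected
Step 7: +5 new -> 56 infected
Step 8: +3 new -> 59 infected
Step 9: +1 new -> 60 infected
Step 10: +0 new -> 60 infected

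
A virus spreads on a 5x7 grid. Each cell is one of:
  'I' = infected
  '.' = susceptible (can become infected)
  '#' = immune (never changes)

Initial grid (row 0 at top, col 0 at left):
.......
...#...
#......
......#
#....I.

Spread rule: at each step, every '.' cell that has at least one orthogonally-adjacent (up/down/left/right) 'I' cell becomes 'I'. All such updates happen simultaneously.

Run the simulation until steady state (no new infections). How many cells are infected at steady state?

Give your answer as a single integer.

Answer: 31

Derivation:
Step 0 (initial): 1 infected
Step 1: +3 new -> 4 infected
Step 2: +3 new -> 7 infected
Step 3: +5 new -> 12 infected
Step 4: +6 new -> 18 infected
Step 5: +4 new -> 22 infected
Step 6: +4 new -> 26 infected
Step 7: +2 new -> 28 infected
Step 8: +2 new -> 30 infected
Step 9: +1 new -> 31 infected
Step 10: +0 new -> 31 infected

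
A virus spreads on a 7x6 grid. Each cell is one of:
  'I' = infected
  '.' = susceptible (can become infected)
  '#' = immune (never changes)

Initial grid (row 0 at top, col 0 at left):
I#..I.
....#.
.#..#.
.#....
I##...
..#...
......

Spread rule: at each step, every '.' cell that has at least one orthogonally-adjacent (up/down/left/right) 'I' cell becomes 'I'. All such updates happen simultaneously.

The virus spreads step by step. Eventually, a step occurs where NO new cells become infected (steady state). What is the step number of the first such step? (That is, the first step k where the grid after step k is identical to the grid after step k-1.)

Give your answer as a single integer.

Answer: 8

Derivation:
Step 0 (initial): 3 infected
Step 1: +5 new -> 8 infected
Step 2: +7 new -> 15 infected
Step 3: +4 new -> 19 infected
Step 4: +4 new -> 23 infected
Step 5: +5 new -> 28 infected
Step 6: +4 new -> 32 infected
Step 7: +2 new -> 34 infected
Step 8: +0 new -> 34 infected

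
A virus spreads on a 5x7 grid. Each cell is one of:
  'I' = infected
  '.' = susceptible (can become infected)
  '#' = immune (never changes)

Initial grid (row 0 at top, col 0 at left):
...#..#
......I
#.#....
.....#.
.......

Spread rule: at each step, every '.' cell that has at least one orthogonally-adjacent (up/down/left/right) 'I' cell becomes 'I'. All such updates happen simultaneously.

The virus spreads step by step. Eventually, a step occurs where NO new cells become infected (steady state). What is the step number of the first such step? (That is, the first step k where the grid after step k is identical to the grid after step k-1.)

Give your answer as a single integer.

Answer: 10

Derivation:
Step 0 (initial): 1 infected
Step 1: +2 new -> 3 infected
Step 2: +4 new -> 7 infected
Step 3: +4 new -> 11 infected
Step 4: +4 new -> 15 infected
Step 5: +4 new -> 19 infected
Step 6: +5 new -> 24 infected
Step 7: +3 new -> 27 infected
Step 8: +2 new -> 29 infected
Step 9: +1 new -> 30 infected
Step 10: +0 new -> 30 infected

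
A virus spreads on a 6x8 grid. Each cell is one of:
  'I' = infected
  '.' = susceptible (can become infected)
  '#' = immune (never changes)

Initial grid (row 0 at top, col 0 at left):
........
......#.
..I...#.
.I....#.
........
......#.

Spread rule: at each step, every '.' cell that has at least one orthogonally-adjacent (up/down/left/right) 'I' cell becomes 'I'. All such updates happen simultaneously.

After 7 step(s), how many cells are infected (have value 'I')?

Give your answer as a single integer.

Answer: 40

Derivation:
Step 0 (initial): 2 infected
Step 1: +6 new -> 8 infected
Step 2: +9 new -> 17 infected
Step 3: +9 new -> 26 infected
Step 4: +6 new -> 32 infected
Step 5: +3 new -> 35 infected
Step 6: +3 new -> 38 infected
Step 7: +2 new -> 40 infected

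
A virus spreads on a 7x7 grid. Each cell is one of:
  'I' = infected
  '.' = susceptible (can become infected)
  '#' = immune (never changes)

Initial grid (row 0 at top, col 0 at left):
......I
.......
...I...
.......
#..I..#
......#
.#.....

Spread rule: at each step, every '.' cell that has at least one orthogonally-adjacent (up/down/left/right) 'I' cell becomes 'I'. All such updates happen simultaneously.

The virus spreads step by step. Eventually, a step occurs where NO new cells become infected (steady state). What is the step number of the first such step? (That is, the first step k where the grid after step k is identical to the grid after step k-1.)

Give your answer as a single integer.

Answer: 6

Derivation:
Step 0 (initial): 3 infected
Step 1: +9 new -> 12 infected
Step 2: +15 new -> 27 infected
Step 3: +10 new -> 37 infected
Step 4: +5 new -> 42 infected
Step 5: +3 new -> 45 infected
Step 6: +0 new -> 45 infected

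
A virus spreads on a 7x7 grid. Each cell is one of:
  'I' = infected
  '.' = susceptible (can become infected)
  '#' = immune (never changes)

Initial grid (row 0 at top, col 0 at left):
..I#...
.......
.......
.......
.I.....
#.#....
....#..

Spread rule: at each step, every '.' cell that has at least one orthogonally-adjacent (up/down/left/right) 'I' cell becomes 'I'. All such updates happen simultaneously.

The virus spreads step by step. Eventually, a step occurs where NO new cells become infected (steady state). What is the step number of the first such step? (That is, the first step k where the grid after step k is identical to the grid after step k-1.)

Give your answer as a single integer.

Step 0 (initial): 2 infected
Step 1: +6 new -> 8 infected
Step 2: +9 new -> 17 infected
Step 3: +9 new -> 26 infected
Step 4: +7 new -> 33 infected
Step 5: +6 new -> 39 infected
Step 6: +5 new -> 44 infected
Step 7: +1 new -> 45 infected
Step 8: +0 new -> 45 infected

Answer: 8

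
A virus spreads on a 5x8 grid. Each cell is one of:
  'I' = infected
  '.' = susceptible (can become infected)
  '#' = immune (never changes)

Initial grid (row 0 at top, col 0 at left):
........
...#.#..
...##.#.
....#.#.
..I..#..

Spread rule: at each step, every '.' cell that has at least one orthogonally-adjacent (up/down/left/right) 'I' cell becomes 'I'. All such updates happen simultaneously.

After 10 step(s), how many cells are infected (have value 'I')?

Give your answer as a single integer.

Step 0 (initial): 1 infected
Step 1: +3 new -> 4 infected
Step 2: +5 new -> 9 infected
Step 3: +3 new -> 12 infected
Step 4: +3 new -> 15 infected
Step 5: +3 new -> 18 infected
Step 6: +2 new -> 20 infected
Step 7: +2 new -> 22 infected
Step 8: +1 new -> 23 infected
Step 9: +2 new -> 25 infected
Step 10: +1 new -> 26 infected

Answer: 26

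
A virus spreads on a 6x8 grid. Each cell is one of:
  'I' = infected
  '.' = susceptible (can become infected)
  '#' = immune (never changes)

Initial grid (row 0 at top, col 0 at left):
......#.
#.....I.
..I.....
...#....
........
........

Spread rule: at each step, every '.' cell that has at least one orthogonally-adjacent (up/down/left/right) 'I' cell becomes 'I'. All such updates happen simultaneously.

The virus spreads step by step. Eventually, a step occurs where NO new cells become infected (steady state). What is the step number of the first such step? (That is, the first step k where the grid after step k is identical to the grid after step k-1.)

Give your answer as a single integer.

Answer: 6

Derivation:
Step 0 (initial): 2 infected
Step 1: +7 new -> 9 infected
Step 2: +13 new -> 22 infected
Step 3: +11 new -> 33 infected
Step 4: +8 new -> 41 infected
Step 5: +4 new -> 45 infected
Step 6: +0 new -> 45 infected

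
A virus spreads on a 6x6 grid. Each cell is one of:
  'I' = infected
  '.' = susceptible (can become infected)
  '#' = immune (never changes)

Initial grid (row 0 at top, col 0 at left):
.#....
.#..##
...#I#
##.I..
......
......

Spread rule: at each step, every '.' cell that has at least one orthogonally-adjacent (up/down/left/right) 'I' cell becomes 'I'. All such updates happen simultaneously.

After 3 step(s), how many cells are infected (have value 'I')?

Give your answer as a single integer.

Answer: 16

Derivation:
Step 0 (initial): 2 infected
Step 1: +3 new -> 5 infected
Step 2: +5 new -> 10 infected
Step 3: +6 new -> 16 infected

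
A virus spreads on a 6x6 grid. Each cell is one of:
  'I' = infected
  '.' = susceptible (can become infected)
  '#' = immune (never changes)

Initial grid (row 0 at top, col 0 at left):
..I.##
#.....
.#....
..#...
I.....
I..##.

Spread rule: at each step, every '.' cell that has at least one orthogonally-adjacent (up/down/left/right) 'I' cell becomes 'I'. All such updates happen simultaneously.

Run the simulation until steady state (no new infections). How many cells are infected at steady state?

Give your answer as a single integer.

Step 0 (initial): 3 infected
Step 1: +6 new -> 9 infected
Step 2: +8 new -> 17 infected
Step 3: +3 new -> 20 infected
Step 4: +4 new -> 24 infected
Step 5: +3 new -> 27 infected
Step 6: +2 new -> 29 infected
Step 7: +0 new -> 29 infected

Answer: 29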